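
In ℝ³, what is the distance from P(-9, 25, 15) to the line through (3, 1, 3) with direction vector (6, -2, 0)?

Direction vector d = (6, -2, 0).
AP = (-12, 24, 12); AP·d = -120, |AP|² = 864, |d|² = 40.
distance² = |AP|² − (AP·d)²/|d|² = 864 − 14400/40 = 504, so the distance is 6√14.

6√14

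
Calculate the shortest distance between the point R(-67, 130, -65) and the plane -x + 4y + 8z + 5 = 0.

8

d = |(-1)·(-67) + 4·130 + 8·(-65) − (-5)| / √(1 + 16 + 64) = |72| / 9 = 8.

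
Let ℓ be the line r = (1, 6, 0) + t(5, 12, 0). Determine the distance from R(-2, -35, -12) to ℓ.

√313

Direction vector d = (5, 12, 0).
AP = (-3, -41, -12), and AP × d = (144, -60, 169).
|AP × d|² = 52897 and |d|² = 169, so the distance is √(52897/169) = √313.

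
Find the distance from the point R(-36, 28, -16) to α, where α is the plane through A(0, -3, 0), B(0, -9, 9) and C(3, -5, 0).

AB = (0, -6, 9) and AC = (3, -2, 0), so a normal is n = AB × AC = (18, 27, 18).
Then n·(-36, 28, -16) - (-81) = -99.
|n| = √(324 + 729 + 324) = 9√17, so the distance is |-99|/(9√17) = 11/√17.

11/√17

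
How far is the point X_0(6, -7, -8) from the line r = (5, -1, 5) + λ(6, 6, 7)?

√85

Direction vector d = (6, 6, 7).
AP = (1, -6, -13); AP·d = -121, |AP|² = 206, |d|² = 121.
distance² = |AP|² − (AP·d)²/|d|² = 206 − 14641/121 = 85, so the distance is √85.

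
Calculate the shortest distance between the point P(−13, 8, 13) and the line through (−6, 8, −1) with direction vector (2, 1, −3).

√21

Direction vector d = (2, 1, −3).
AP = (−7, 0, 14), and AP × d = (−14, 7, −7).
|AP × d|² = 294 and |d|² = 14, so the distance is √(294/14) = √21.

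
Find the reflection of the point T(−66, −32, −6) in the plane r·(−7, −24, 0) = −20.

(-38, 64, -6)

With n = (−7, −24, 0), the signed offset is (n·T − (-20))/|n|² = 1250/625 = 2.
T' = T − 2t·n = (−66, −32, −6) − 4·(−7, −24, 0) = (−38, 64, −6).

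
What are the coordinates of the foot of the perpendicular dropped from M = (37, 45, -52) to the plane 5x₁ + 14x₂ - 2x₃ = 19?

(17, -11, -44)

n = (5, 14, -2), |n|² = 225, and n·M − 19 = 900.
t = 900/225 = 4, so the foot is M − t·n = (37, 45, -52) − 4·(5, 14, -2) = (17, -11, -44).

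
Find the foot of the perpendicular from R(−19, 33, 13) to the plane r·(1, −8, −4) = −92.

(-16, 9, 1)

n = (1, −8, −4), |n|² = 81, and n·R − (-92) = -243.
t = -243/81 = -3, so the foot is R − t·n = (−19, 33, 13) − (-3)·(1, −8, −4) = (−16, 9, 1).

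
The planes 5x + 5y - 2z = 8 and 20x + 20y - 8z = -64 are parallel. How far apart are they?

4√6/3

Divide the second equation by 4 to match normals: 5x + 5y - 2z = -16.
Both planes have normal n = (5, 5, -2), |n| = 3√6. Any point on the first plane is at distance |(-16) − 8|/|n| = 24/(3√6) = 8/√6 from the second.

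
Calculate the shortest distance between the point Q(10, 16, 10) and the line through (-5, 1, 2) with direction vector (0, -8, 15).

Direction vector d = (0, -8, 15).
AP = (15, 15, 8), and AP × d = (289, -225, -120).
|AP × d|² = 148546 and |d|² = 289, so the distance is √(148546/289) = √514.

√514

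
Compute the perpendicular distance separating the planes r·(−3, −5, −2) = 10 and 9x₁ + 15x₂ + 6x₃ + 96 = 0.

22/√38

Divide the second equation by -3 to match normals: −3x₁ − 5x₂ − 2x₃ = 32.
Both planes have normal n = (−3, −5, −2), |n| = √38. Any point on the first plane is at distance |32 − 10|/|n| = 22/√38 = 11√38/19 from the second.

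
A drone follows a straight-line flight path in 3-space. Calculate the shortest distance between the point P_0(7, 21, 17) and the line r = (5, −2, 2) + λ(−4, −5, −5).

Direction vector d = (−4, −5, −5).
AP = (2, 23, 15), and AP × d = (−40, −50, 82).
|AP × d|² = 10824 and |d|² = 66, so the distance is √(10824/66) = √164 = 2√41.

2√41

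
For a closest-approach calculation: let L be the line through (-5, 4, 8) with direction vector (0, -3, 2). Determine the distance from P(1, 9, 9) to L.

7

Direction vector d = (0, -3, 2).
AP = (6, 5, 1); AP·d = -13, |AP|² = 62, |d|² = 13.
distance² = |AP|² − (AP·d)²/|d|² = 62 − 169/13 = 49, so the distance is 7.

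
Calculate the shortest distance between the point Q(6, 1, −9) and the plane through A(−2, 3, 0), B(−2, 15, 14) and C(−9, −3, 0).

AB = (0, 12, 14) and AC = (−7, −6, 0), so a normal is n = AB × AC = (84, −98, 84).
Then n·(6, 1, −9) − (−462) = 112.
|n| = √(7056 + 9604 + 7056) = 154, so the distance is |112|/154 = 8/11.

8/11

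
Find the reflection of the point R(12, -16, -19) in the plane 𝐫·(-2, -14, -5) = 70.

(16, 12, -9)

n = (-2, -14, -5), |n|² = 225, n·R − 70 = 225, so t = 225/225 = 1.
Foot F = R − 1·n = (14, -2, -14); the reflection is 2F − R = (16, 12, -9).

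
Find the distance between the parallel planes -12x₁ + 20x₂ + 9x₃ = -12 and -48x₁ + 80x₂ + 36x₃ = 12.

3/5

Divide the second equation by 4 to match normals: -12x₁ + 20x₂ + 9x₃ = 3.
With common normal n = (-12, 20, 9) (|n| = 25), the distance is |(-12) − 3|/|n| = 15/25 = 3/5.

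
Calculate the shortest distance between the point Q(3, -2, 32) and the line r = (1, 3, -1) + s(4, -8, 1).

Direction vector d = (4, -8, 1).
AP = (2, -5, 33), and AP × d = (259, 130, 4).
|AP × d|² = 83997 and |d|² = 81, so the distance is √(83997/81) = √1037.

√1037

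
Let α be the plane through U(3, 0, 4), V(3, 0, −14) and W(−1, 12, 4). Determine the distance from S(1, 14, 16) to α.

UV = (0, 0, −18) and UW = (−4, 12, 0), so a normal is n = UV × UW = (216, 72, 0).
Then n·(1, 14, 16) − 648 = 576.
|n| = √(46656 + 5184 + 0) = 72√10, so the distance is |576|/(72√10) = 4√10/5.

8/√10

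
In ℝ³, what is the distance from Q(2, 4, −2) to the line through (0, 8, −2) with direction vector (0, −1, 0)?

Direction vector d = (0, −1, 0).
AP = (2, −4, 0), and AP × d = (0, 0, −2).
|AP × d|² = 4 and |d|² = 1, so the distance is √4 = 2.

2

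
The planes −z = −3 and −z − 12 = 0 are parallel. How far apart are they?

Both planes have normal n = (0, 0, −1), |n| = 1. Any point on the first plane is at distance |12 − (-3)|/|n| = 15/1 = 15 from the second.

15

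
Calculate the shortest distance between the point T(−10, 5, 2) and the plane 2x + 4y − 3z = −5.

Normal vector n = (2, 4, −3), and n·(−10, 5, 2) − (−5) = −1.
|n| = √(4 + 16 + 9) = √29, so the distance is |-1|/√29 = 1/√29.

1/√29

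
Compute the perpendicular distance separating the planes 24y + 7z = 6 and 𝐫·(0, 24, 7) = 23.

17/25

With common normal n = (0, 24, 7) (|n| = 25), the distance is |6 − 23|/|n| = 17/25.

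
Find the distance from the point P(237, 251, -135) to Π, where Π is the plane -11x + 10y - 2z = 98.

Normal vector n = (-11, 10, -2), and n·(237, 251, -135) - 98 = 75.
|n| = √(121 + 100 + 4) = 15, so the distance is |75|/15 = 5.

5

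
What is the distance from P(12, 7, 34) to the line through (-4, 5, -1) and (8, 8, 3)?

√809

A direction vector is d = (12, 3, 4).
AP = (16, 2, 35), and AP × d = (-97, 356, 24).
|AP × d|² = 136721 and |d|² = 169, so the distance is √(136721/169) = √809.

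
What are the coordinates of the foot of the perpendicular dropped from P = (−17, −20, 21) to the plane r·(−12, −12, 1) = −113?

n = (−12, −12, 1), |n|² = 289, and n·P − (-113) = 578.
t = 578/289 = 2, so the foot is P − t·n = (−17, −20, 21) − 2·(−12, −12, 1) = (7, 4, 19).

(7, 4, 19)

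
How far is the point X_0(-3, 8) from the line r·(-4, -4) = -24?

The normal to the line is n = (-4, -4) with |n| = 4√2.
|n·X_0 − (-24)| = |-20 − (-24)| = 4, so the distance is 4/(4√2) = √2/2.

1/√2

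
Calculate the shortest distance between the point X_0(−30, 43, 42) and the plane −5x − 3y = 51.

15√34/17

d = |(-5)·(-30) + (-3)·43 − 51| / √(25 + 9 + 0) = |-30| / √34 = 15√34/17.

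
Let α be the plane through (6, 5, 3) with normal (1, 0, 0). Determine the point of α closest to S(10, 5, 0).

(6, 5, 0)

The perpendicular from S has direction n = (1, 0, 0): r = (10, 5, 0) + μ(1, 0, 0).
Substitute into the plane: n·(S + μn) = 6 gives 10 + 1μ = 6, so μ = -4.
Foot = (10, 5, 0) + (-4)·(1, 0, 0) = (6, 5, 0).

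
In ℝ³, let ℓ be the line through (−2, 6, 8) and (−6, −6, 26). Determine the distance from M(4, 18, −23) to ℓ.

A direction vector is d = (−4, −12, 18).
AP = (6, 12, −31); AP·d = -726, |AP|² = 1141, |d|² = 484.
distance² = |AP|² − (AP·d)²/|d|² = 1141 − 527076/484 = 52, so the distance is 2√13.

2√13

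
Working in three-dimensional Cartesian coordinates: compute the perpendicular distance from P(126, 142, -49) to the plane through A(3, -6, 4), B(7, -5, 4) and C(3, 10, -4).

AB = (4, 1, 0) and AC = (0, 16, -8), so a normal is n = AB × AC = (-8, 32, 64).
Then n·(126, 142, -49) - 40 = 360.
|n| = √(64 + 1024 + 4096) = 72, so the distance is |360|/72 = 5.

5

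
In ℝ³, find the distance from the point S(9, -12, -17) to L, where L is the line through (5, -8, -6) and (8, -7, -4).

A direction vector is d = (3, 1, 2).
AP = (4, -4, -11), and AP × d = (3, -41, 16).
|AP × d|² = 1946 and |d|² = 14, so the distance is √(1946/14) = √139.

√139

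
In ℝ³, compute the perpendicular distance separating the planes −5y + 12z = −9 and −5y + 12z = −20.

Both planes have normal n = (0, −5, 12), |n| = 13. Any point on the first plane is at distance |(-20) − (-9)|/|n| = 11/13 from the second.

11/13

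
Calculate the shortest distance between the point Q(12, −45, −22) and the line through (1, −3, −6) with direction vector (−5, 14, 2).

2√29

Direction vector d = (−5, 14, 2).
AP = (11, −42, −16); AP·d = -675, |AP|² = 2141, |d|² = 225.
distance² = |AP|² − (AP·d)²/|d|² = 2141 − 455625/225 = 116, so the distance is 2√29.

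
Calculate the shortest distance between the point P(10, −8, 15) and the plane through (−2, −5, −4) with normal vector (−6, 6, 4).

7√22/22

The plane has equation n·(r − (−2, −5, −4)) = 0, i.e. n·r = -34.
Then n·(10, −8, 15) − (−34) = −14.
|n| = √(36 + 36 + 16) = 2√22, so the distance is |-14|/(2√22) = 7√22/22.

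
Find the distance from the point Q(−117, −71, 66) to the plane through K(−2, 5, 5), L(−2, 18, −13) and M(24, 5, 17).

KL = (0, 13, −18) and KM = (26, 0, 12), so a normal is n = KL × KM = (156, −468, −338).
Then n·(−117, −71, 66) − (−4342) = −2990.
|n| = √(24336 + 219024 + 114244) = 598, so the distance is |-2990|/598 = 5.

5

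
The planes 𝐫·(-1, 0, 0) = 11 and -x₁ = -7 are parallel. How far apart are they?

Both planes have normal n = (-1, 0, 0), |n| = 1. Any point on the first plane is at distance |(-7) − 11|/|n| = 18/1 = 18 from the second.

18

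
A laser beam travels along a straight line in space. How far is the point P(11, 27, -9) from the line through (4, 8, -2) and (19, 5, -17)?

2√102

A direction vector is d = (15, -3, -15).
AP = (7, 19, -7), and AP × d = (-306, 0, -306).
|AP × d|² = 187272 and |d|² = 459, so the distance is √(187272/459) = √408 = 2√102.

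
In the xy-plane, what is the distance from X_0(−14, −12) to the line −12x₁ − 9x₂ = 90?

d = |(-12)·(-14) + (-9)·(-12) − 90| / √(144 + 81) = |186|/15 = 62/5.

62/5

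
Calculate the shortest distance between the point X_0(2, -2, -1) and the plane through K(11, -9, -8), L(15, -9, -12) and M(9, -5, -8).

1

KL = (4, 0, -4) and KM = (-2, 4, 0), so a normal is n = KL × KM = (16, 8, 16).
Then n·(2, -2, -1) - (-24) = 24.
|n| = √(256 + 64 + 256) = 24, so the distance is |24|/24 = 1.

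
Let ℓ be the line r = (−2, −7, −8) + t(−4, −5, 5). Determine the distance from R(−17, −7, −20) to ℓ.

3√41

Direction vector d = (−4, −5, 5).
AP = (−15, 0, −12); AP·d = 0, |AP|² = 369, |d|² = 66.
distance² = |AP|² − (AP·d)²/|d|² = 369 − 0/66 = 369, so the distance is 3√41.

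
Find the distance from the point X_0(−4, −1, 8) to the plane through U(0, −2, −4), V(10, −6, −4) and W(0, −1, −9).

UV = (10, −4, 0) and UW = (0, 1, −5), so a normal is n = UV × UW = (20, 50, 10).
Then n·(−4, −1, 8) − (−140) = 90.
|n| = √(400 + 2500 + 100) = 10√30, so the distance is |90|/(10√30) = 9/√30.

9/√30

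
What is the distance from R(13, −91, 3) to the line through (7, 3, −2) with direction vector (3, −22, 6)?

√433

Direction vector d = (3, −22, 6).
AP = (6, −94, 5); AP·d = 2116, |AP|² = 8897, |d|² = 529.
distance² = |AP|² − (AP·d)²/|d|² = 8897 − 4477456/529 = 433, so the distance is √433.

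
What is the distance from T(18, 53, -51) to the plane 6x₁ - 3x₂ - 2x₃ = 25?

Normal vector n = (6, -3, -2), and n·(18, 53, -51) - 25 = 26.
|n| = √(36 + 9 + 4) = 7, so the distance is |26|/7 = 26/7.

26/7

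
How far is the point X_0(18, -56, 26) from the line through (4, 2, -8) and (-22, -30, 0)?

6√82

A direction vector is d = (-26, -32, 8).
AP = (14, -58, 34), and AP × d = (624, -996, -1956).
|AP × d|² = 5207328 and |d|² = 1764, so the distance is √(5207328/1764) = √2952 = 6√82.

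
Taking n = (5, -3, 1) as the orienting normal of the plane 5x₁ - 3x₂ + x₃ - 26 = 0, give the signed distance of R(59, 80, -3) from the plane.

26/√35

n·R − 26 = 26.
|n| = √35, so the signed distance is 26/√35.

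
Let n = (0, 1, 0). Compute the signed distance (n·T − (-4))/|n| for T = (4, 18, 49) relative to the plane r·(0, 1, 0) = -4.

22

n·T − (-4) = 22.
|n| = 1, so the signed distance is 22/1 = 22.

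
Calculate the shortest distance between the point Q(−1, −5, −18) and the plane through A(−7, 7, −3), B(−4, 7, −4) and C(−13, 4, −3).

15√14/14

AB = (3, 0, −1) and AC = (−6, −3, 0), so a normal is n = AB × AC = (−3, 6, −9).
n = (−3, 6, −9); n·P − 90 = 45; |n| = 3√14; distance = 45/(3√14) = 15/√14.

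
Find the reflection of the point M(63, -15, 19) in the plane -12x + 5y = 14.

(-57, 35, 19)

n = (-12, 5, 0), |n|² = 169, n·M − 14 = -845, so t = -845/169 = -5.
Foot F = M − (-5)·n = (3, 10, 19); the reflection is 2F − M = (-57, 35, 19).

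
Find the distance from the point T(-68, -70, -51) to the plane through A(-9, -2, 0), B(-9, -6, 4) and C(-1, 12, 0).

7

AB = (0, -4, 4) and AC = (8, 14, 0), so a normal is n = AB × AC = (-56, 32, 32).
n = (-56, 32, 32); n·P − 440 = -504; |n| = 72; distance = 504/72 = 7.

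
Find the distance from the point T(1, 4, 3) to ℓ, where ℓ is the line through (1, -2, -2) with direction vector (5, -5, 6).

√61

Direction vector d = (5, -5, 6).
AP = (0, 6, 5); AP·d = 0, |AP|² = 61, |d|² = 86.
distance² = |AP|² − (AP·d)²/|d|² = 61 − 0/86 = 61, so the distance is √61.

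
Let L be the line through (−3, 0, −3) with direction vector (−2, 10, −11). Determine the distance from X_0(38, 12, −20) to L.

√1889

Direction vector d = (−2, 10, −11).
AP = (41, 12, −17), and AP × d = (38, 485, 434).
|AP × d|² = 425025 and |d|² = 225, so the distance is √(425025/225) = √1889.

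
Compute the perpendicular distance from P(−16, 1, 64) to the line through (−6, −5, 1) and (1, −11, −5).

A direction vector is d = (7, −6, −6).
AP = (−10, 6, 63); AP·d = -484, |AP|² = 4105, |d|² = 121.
distance² = |AP|² − (AP·d)²/|d|² = 4105 − 234256/121 = 2169, so the distance is 3√241.

3√241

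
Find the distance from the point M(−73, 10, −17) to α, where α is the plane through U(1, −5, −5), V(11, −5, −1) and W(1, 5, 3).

UV = (10, 0, 4) and UW = (0, 10, 8), so a normal is n = UV × UW = (−40, −80, 100).
d = |(-40)·(-73) + (-80)·10 + 100·(-17) − (-140)| / √(1600 + 6400 + 10000) = |560| / (60√5) = 28√5/15.

28√5/15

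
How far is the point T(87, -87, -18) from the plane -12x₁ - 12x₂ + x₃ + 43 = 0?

25/17

n = (-12, -12, 1); n·P − (-43) = 25; |n| = 17; distance = 25/17.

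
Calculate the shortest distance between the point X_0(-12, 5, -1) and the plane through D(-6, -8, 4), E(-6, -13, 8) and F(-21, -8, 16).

DE = (0, -5, 4) and DF = (-15, 0, 12), so a normal is n = DE × DF = (-60, -60, -75).
Then n·(-12, 5, -1) - 540 = -45.
|n| = √(3600 + 3600 + 5625) = 15√57, so the distance is |-45|/(15√57) = 3/√57.

3/√57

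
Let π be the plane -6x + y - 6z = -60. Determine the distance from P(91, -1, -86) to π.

29√73/73

d = |(-6)·91 + 1·(-1) + (-6)·(-86) − (-60)| / √(36 + 1 + 36) = |29| / √73 = 29/√73.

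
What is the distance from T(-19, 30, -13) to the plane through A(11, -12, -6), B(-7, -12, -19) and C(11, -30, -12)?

AB = (-18, 0, -13) and AC = (0, -18, -6), so a normal is n = AB × AC = (-234, -108, 324).
Then n·(-19, 30, -13) - (-3222) = 216.
|n| = √(54756 + 11664 + 104976) = 414, so the distance is |216|/414 = 12/23.

12/23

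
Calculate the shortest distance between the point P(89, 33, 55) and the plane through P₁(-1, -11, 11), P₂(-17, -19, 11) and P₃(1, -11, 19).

P₁P₂ = (-16, -8, 0) and P₁P₃ = (2, 0, 8), so a normal is n = P₁P₂ × P₁P₃ = (-64, 128, 16).
Then n·(89, 33, 55) - (-1168) = 576.
|n| = √(4096 + 16384 + 256) = 144, so the distance is |576|/144 = 4.

4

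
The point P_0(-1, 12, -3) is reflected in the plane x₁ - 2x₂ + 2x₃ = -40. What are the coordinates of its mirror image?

(-3, 16, -7)

With n = (1, -2, 2), the signed offset is (n·P_0 − (-40))/|n|² = 9/9 = 1.
P_0' = P_0 − 2t·n = (-1, 12, -3) − 2·(1, -2, 2) = (-3, 16, -7).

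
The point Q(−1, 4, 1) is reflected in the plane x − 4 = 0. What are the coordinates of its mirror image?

(9, 4, 1)

n = (1, 0, 0), |n|² = 1, n·Q − 4 = -5, so t = -5/1 = -5.
Foot F = Q − (-5)·n = (4, 4, 1); the reflection is 2F − Q = (9, 4, 1).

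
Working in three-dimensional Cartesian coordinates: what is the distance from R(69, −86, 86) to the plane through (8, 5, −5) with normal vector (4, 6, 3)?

The plane has equation n·(r − (8, 5, −5)) = 0, i.e. n·r = 47.
Then n·(69, −86, 86) − 47 = −29.
|n| = √(16 + 36 + 9) = √61, so the distance is |-29|/√61 = 29√61/61.

29√61/61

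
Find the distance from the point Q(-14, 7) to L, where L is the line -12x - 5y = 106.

The normal to the line is n = (-12, -5) with |n| = 13.
|n·Q − 106| = |133 − 106| = 27, so the distance is 27/13.

27/13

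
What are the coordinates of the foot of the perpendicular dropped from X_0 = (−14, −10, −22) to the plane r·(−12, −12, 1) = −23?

(-2, 2, -23)

n = (−12, −12, 1), |n|² = 289, and n·X_0 − (-23) = 289.
t = 289/289 = 1, so the foot is X_0 − t·n = (−14, −10, −22) − 1·(−12, −12, 1) = (−2, 2, −23).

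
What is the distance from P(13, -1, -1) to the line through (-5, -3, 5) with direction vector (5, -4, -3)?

Direction vector d = (5, -4, -3).
AP = (18, 2, -6); AP·d = 100, |AP|² = 364, |d|² = 50.
distance² = |AP|² − (AP·d)²/|d|² = 364 − 10000/50 = 164, so the distance is 2√41.

2√41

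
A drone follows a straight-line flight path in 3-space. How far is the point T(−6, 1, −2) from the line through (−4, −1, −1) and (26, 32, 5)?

A direction vector is d = (30, 33, 6).
AP = (−2, 2, −1), and AP × d = (45, −18, −126).
|AP × d|² = 18225 and |d|² = 2025, so the distance is √(18225/2025) = √9 = 3.

3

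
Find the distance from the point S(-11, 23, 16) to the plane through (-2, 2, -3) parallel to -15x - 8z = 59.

Parallel planes share the normal n = (-15, 0, -8); since (-2, 2, -3) lies on the plane, its equation is -15x - 8z = 54.
d = |(-15)·(-11) + (-8)·16 − 54| / √(225 + 0 + 64) = |-17| / 17 = 1.

1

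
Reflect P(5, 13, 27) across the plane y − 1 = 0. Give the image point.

With n = (0, 1, 0), the signed offset is (n·P − 1)/|n|² = 12/1 = 12.
P' = P − 2t·n = (5, 13, 27) − 24·(0, 1, 0) = (5, −11, 27).

(5, -11, 27)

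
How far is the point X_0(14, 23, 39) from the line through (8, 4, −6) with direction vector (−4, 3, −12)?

√901

Direction vector d = (−4, 3, −12).
AP = (6, 19, 45); AP·d = -507, |AP|² = 2422, |d|² = 169.
distance² = |AP|² − (AP·d)²/|d|² = 2422 − 257049/169 = 901, so the distance is √901.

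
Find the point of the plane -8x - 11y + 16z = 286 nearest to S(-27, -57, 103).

n = (-8, -11, 16), |n|² = 441, and n·S − 286 = 2205.
t = 2205/441 = 5, so the foot is S − t·n = (-27, -57, 103) − 5·(-8, -11, 16) = (13, -2, 23).

(13, -2, 23)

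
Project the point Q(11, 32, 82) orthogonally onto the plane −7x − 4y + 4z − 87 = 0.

(127/9, 304/9, 722/9)

The perpendicular from Q has direction n = (−7, −4, 4): r = (11, 32, 82) + μ(−7, −4, 4).
Substitute into the plane: n·(Q + μn) = 87 gives 123 + 81μ = 87, so μ = -4/9.
Foot = (11, 32, 82) + (-4/9)·(−7, −4, 4) = (127/9, 304/9, 722/9).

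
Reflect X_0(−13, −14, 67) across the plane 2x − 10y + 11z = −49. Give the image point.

With n = (2, −10, 11), the signed offset is (n·X_0 − (-49))/|n|² = 900/225 = 4.
X_0' = X_0 − 2t·n = (−13, −14, 67) − 8·(2, −10, 11) = (−29, 66, −21).

(-29, 66, -21)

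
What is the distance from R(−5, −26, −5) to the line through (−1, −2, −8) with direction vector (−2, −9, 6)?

3√13

Direction vector d = (−2, −9, 6).
AP = (−4, −24, 3), and AP × d = (−117, 18, −12).
|AP × d|² = 14157 and |d|² = 121, so the distance is √(14157/121) = √117 = 3√13.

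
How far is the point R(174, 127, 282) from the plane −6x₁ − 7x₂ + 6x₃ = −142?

9

n = (−6, −7, 6); n·P − (-142) = -99; |n| = 11; distance = 99/11 = 9.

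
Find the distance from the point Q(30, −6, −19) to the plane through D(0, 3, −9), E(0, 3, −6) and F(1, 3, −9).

DE = (0, 0, 3) and DF = (1, 0, 0), so a normal is n = DE × DF = (0, 3, 0).
n = (0, 3, 0); n·P − 9 = -27; |n| = 3; distance = 27/3 = 9.

9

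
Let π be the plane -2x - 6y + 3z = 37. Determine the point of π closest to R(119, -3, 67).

n = (-2, -6, 3), |n|² = 49, and n·R − 37 = -56.
t = -56/49 = -8/7, so the foot is R − t·n = (119, -3, 67) − (-8/7)·(-2, -6, 3) = (817/7, -69/7, 493/7).

(817/7, -69/7, 493/7)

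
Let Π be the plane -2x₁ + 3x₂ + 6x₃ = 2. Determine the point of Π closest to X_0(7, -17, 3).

n = (-2, 3, 6), |n|² = 49, and n·X_0 − 2 = -49.
t = -49/49 = -1, so the foot is X_0 − t·n = (7, -17, 3) − (-1)·(-2, 3, 6) = (5, -14, 9).

(5, -14, 9)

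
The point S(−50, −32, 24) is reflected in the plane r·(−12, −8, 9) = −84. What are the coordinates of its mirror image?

n = (−12, −8, 9), |n|² = 289, n·S − (-84) = 1156, so t = 1156/289 = 4.
Foot F = S − 4·n = (−2, 0, −12); the reflection is 2F − S = (46, 32, −48).

(46, 32, -48)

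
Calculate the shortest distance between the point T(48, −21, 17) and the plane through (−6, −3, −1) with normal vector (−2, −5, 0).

18/√29

The plane has equation n·(r − (−6, −3, −1)) = 0, i.e. n·r = 27.
d = |(-2)·48 + (-5)·(-21) − 27| / √(4 + 25 + 0) = |-18| / √29 = 18√29/29.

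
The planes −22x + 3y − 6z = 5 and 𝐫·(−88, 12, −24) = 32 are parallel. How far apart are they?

3/23

Divide the second equation by 4 to match normals: −22x + 3y − 6z = 8.
With common normal n = (−22, 3, −6) (|n| = 23), the distance is |5 − 8|/|n| = 3/23.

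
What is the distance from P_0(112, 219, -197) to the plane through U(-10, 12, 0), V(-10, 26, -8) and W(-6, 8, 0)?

UV = (0, 14, -8) and UW = (4, -4, 0), so a normal is n = UV × UW = (-32, -32, -56).
n = (-32, -32, -56); n·P − (-64) = 504; |n| = 72; distance = 504/72 = 7.

7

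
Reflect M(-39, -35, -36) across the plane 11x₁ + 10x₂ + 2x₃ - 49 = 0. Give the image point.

(49, 45, -20)

n = (11, 10, 2), |n|² = 225, n·M − 49 = -900, so t = -900/225 = -4.
Foot F = M − (-4)·n = (5, 5, -28); the reflection is 2F − M = (49, 45, -20).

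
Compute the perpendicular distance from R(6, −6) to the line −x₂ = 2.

4

The normal to the line is n = (0, −1) with |n| = 1.
|n·R − 2| = |6 − 2| = 4, so the distance is 4/1 = 4.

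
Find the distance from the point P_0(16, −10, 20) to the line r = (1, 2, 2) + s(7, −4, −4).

Direction vector d = (7, −4, −4).
AP = (15, −12, 18), and AP × d = (120, 186, 24).
|AP × d|² = 49572 and |d|² = 81, so the distance is √(49572/81) = √612 = 6√17.

6√17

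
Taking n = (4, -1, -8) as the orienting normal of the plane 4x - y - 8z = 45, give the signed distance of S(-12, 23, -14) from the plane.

n·S − 45 = -4.
|n| = 9, so the signed distance is -4/9.

-4/9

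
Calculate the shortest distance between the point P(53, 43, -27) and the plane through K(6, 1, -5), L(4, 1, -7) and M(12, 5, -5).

12/√17

KL = (-2, 0, -2) and KM = (6, 4, 0), so a normal is n = KL × KM = (8, -12, -8).
Then n·(53, 43, -27) - 76 = 48.
|n| = √(64 + 144 + 64) = 4√17, so the distance is |48|/(4√17) = 12/√17.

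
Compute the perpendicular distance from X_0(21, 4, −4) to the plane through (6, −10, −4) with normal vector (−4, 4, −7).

4/9

The plane has equation n·(r − (6, −10, −4)) = 0, i.e. n·r = -36.
Then n·(21, 4, −4) − (−36) = −4.
|n| = √(16 + 16 + 49) = 9, so the distance is |-4|/9 = 4/9.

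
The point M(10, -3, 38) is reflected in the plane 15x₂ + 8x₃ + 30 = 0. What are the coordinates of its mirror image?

With n = (0, 15, 8), the signed offset is (n·M − (-30))/|n|² = 289/289 = 1.
M' = M − 2t·n = (10, -3, 38) − 2·(0, 15, 8) = (10, -33, 22).

(10, -33, 22)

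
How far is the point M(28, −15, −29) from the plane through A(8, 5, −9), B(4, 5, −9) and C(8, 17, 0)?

4

AB = (−4, 0, 0) and AC = (0, 12, 9), so a normal is n = AB × AC = (0, 36, −48).
Then n·(28, −15, −29) − 612 = 240.
|n| = √(0 + 1296 + 2304) = 60, so the distance is |240|/60 = 4.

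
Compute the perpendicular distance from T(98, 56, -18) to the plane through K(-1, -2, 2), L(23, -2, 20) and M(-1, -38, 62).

29/25

KL = (24, 0, 18) and KM = (0, -36, 60), so a normal is n = KL × KM = (648, -1440, -864).
Then n·(98, 56, -18) - 504 = -2088.
|n| = √(419904 + 2073600 + 746496) = 1800, so the distance is |-2088|/1800 = 29/25.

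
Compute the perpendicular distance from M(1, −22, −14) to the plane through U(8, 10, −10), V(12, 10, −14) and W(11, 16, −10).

UV = (4, 0, −4) and UW = (3, 6, 0), so a normal is n = UV × UW = (24, −12, 24).
d = |24·1 + (-12)·(-22) + 24·(-14) − (-168)| / √(576 + 144 + 576) = |120| / 36 = 10/3.

10/3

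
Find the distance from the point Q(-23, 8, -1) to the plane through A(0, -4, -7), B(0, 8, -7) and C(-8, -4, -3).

AB = (0, 12, 0) and AC = (-8, 0, 4), so a normal is n = AB × AC = (48, 0, 96).
d = |48·(-23) + 96·(-1) − (-672)| / √(2304 + 0 + 9216) = |-528| / (48√5) = 11√5/5.

11/√5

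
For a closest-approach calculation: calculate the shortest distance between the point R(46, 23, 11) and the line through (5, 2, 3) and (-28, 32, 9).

√1961

A direction vector is d = (-33, 30, 6).
AP = (41, 21, 8), and AP × d = (-114, -510, 1923).
|AP × d|² = 3971025 and |d|² = 2025, so the distance is √(3971025/2025) = √1961.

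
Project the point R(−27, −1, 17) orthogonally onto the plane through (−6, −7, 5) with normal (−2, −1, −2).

n = (−2, −1, −2), |n|² = 9, and n·R − 9 = 12.
t = 12/9 = 4/3, so the foot is R − t·n = (−27, −1, 17) − (4/3)·(−2, −1, −2) = (−73/3, 1/3, 59/3).

(-73/3, 1/3, 59/3)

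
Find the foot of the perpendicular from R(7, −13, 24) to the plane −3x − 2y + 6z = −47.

(19, -5, 0)

n = (−3, −2, 6), |n|² = 49, and n·R − (-47) = 196.
t = 196/49 = 4, so the foot is R − t·n = (7, −13, 24) − 4·(−3, −2, 6) = (19, −5, 0).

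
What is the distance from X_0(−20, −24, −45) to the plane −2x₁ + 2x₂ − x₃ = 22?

Normal vector n = (−2, 2, −1), and n·(−20, −24, −45) − 22 = 15.
|n| = √(4 + 4 + 1) = 3, so the distance is |15|/3 = 5.

5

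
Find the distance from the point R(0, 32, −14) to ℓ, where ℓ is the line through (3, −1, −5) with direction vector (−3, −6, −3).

Direction vector d = (−3, −6, −3).
AP = (−3, 33, −9), and AP × d = (−153, 18, 117).
|AP × d|² = 37422 and |d|² = 54, so the distance is √(37422/54) = √693 = 3√77.

3√77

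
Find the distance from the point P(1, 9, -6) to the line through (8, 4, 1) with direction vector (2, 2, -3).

Direction vector d = (2, 2, -3).
AP = (-7, 5, -7), and AP × d = (-1, -35, -24).
|AP × d|² = 1802 and |d|² = 17, so the distance is √(1802/17) = √106.

√106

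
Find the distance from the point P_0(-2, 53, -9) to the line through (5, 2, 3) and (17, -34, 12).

A direction vector is d = (12, -36, 9).
AP = (-7, 51, -12), and AP × d = (27, -81, -360).
|AP × d|² = 136890 and |d|² = 1521, so the distance is √(136890/1521) = √90 = 3√10.

3√10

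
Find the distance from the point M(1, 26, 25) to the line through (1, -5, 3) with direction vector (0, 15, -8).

34

Direction vector d = (0, 15, -8).
AP = (0, 31, 22); AP·d = 289, |AP|² = 1445, |d|² = 289.
distance² = |AP|² − (AP·d)²/|d|² = 1445 − 83521/289 = 1156, so the distance is 34.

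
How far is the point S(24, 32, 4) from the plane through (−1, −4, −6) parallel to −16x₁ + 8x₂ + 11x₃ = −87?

2/21

Parallel planes share the normal n = (−16, 8, 11); since (−1, −4, −6) lies on the plane, its equation is −16x₁ + 8x₂ + 11x₃ = -82.
d = |(-16)·24 + 8·32 + 11·4 − (-82)| / √(256 + 64 + 121) = |-2| / 21 = 2/21.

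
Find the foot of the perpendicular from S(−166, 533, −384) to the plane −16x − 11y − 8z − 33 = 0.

(-3614/21, 11105/21, -8128/21)

n = (−16, −11, −8), |n|² = 441, and n·S − 33 = -168.
t = -168/441 = -8/21, so the foot is S − t·n = (−166, 533, −384) − (-8/21)·(−16, −11, −8) = (−3614/21, 11105/21, −8128/21).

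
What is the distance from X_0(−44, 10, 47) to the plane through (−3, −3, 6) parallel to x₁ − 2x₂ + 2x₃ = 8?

Parallel planes share the normal n = (1, −2, 2); since (−3, −3, 6) lies on the plane, its equation is x₁ − 2x₂ + 2x₃ = 15.
Then n·(−44, 10, 47) − 15 = 15.
|n| = √(1 + 4 + 4) = 3, so the distance is |15|/3 = 5.

5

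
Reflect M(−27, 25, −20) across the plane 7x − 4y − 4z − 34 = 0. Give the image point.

With n = (7, −4, −4), the signed offset is (n·M − 34)/|n|² = -243/81 = -3.
M' = M − 2t·n = (−27, 25, −20) − (-6)·(7, −4, −4) = (15, 1, −44).

(15, 1, -44)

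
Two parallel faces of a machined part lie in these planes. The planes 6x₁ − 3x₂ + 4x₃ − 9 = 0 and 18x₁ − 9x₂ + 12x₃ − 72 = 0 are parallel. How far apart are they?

Divide the second equation by 3 to match normals: 6x₁ − 3x₂ + 4x₃ = 24.
With common normal n = (6, −3, 4) (|n| = √61), the distance is |9 − 24|/|n| = 15/√61.

15/√61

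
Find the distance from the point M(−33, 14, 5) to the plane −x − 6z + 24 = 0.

n = (−1, 0, −6); n·P − (-24) = 27; |n| = √37; distance = 27/√37.

27√37/37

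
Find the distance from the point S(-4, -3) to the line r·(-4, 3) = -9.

The normal to the line is n = (-4, 3) with |n| = 5.
|n·S − (-9)| = |7 − (-9)| = 16, so the distance is 16/5.

16/5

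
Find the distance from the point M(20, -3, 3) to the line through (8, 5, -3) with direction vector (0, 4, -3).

Direction vector d = (0, 4, -3).
AP = (12, -8, 6); AP·d = -50, |AP|² = 244, |d|² = 25.
distance² = |AP|² − (AP·d)²/|d|² = 244 − 2500/25 = 144, so the distance is 12.

12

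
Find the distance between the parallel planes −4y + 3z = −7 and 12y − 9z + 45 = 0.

Divide the second equation by -3 to match normals: −4y + 3z = 15.
Both planes have normal n = (0, −4, 3), |n| = 5. Any point on the first plane is at distance |15 − (-7)|/|n| = 22/5 from the second.

22/5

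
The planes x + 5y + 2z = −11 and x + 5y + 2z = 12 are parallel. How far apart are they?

Both planes have normal n = (1, 5, 2), |n| = √30. Any point on the first plane is at distance |12 − (-11)|/|n| = 23/√30 = 23√30/30 from the second.

23/√30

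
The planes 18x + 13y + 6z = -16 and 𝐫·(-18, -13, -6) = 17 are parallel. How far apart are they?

Divide the second equation by -1 to match normals: 18x + 13y + 6z = -17.
With common normal n = (18, 13, 6) (|n| = 23), the distance is |(-16) − (-17)|/|n| = 1/23.

1/23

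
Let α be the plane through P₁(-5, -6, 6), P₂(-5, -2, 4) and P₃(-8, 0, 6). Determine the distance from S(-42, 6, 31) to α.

4

P₁P₂ = (0, 4, -2) and P₁P₃ = (-3, 6, 0), so a normal is n = P₁P₂ × P₁P₃ = (12, 6, 12).
d = |12·(-42) + 6·6 + 12·31 − (-24)| / √(144 + 36 + 144) = |-72| / 18 = 4.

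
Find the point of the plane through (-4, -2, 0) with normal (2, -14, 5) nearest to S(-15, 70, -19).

The perpendicular from S has direction n = (2, -14, 5): r = (-15, 70, -19) + μ(2, -14, 5).
Substitute into the plane: n·(S + μn) = 20 gives -1105 + 225μ = 20, so μ = 5.
Foot = (-15, 70, -19) + 5·(2, -14, 5) = (-5, 0, 6).

(-5, 0, 6)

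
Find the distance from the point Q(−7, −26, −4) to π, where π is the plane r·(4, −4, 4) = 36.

2√3

d = |4·(-7) + (-4)·(-26) + 4·(-4) − 36| / √(16 + 16 + 16) = |24| / (4√3) = 2√3.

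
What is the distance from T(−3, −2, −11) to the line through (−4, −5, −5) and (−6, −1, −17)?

A direction vector is d = (−2, 4, −12).
AP = (1, 3, −6); AP·d = 82, |AP|² = 46, |d|² = 164.
distance² = |AP|² − (AP·d)²/|d|² = 46 − 6724/164 = 5, so the distance is √5.

√5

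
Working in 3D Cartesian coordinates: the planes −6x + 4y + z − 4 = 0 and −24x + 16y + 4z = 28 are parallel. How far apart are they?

Divide the second equation by 4 to match normals: −6x + 4y + z = 7.
With common normal n = (−6, 4, 1) (|n| = √53), the distance is |4 − 7|/|n| = 3/√53 = 3√53/53.

3/√53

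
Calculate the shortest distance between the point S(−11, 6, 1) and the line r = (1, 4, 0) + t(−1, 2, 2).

√113

Direction vector d = (−1, 2, 2).
AP = (−12, 2, 1); AP·d = 18, |AP|² = 149, |d|² = 9.
distance² = |AP|² − (AP·d)²/|d|² = 149 − 324/9 = 113, so the distance is √113.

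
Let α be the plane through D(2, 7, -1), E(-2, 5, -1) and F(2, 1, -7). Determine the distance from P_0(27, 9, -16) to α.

DE = (-4, -2, 0) and DF = (0, -6, -6), so a normal is n = DE × DF = (12, -24, 24).
n = (12, -24, 24); n·P − (-168) = -108; |n| = 36; distance = 108/36 = 3.

3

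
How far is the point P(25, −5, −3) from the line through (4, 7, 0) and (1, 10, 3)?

A direction vector is d = (−3, 3, 3).
AP = (21, −12, −3), and AP × d = (−27, −54, 27).
|AP × d|² = 4374 and |d|² = 27, so the distance is √(4374/27) = √162 = 9√2.

9√2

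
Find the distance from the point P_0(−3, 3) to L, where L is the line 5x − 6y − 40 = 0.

73√61/61

The normal to the line is n = (5, −6) with |n| = √61.
|n·P_0 − 40| = |-33 − 40| = 73, so the distance is 73/√61.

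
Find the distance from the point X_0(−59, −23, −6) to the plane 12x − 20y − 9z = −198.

4/25

n = (12, −20, −9); n·P − (-198) = 4; |n| = 25; distance = 4/25.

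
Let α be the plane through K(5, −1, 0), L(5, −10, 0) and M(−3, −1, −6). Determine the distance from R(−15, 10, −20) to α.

4

KL = (0, −9, 0) and KM = (−8, 0, −6), so a normal is n = KL × KM = (54, 0, −72).
d = |54·(-15) + (-72)·(-20) − 270| / √(2916 + 0 + 5184) = |360| / 90 = 4.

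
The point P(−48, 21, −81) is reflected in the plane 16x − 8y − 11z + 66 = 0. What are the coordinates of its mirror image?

With n = (16, −8, −11), the signed offset is (n·P − (-66))/|n|² = 21/441 = 1/21.
P' = P − 2t·n = (−48, 21, −81) − (2/21)·(16, −8, −11) = (−1040/21, 457/21, −1679/21).

(-1040/21, 457/21, -1679/21)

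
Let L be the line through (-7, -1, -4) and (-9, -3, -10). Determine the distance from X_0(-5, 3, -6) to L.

A direction vector is d = (-2, -2, -6).
AP = (2, 4, -2); AP·d = 0, |AP|² = 24, |d|² = 44.
distance² = |AP|² − (AP·d)²/|d|² = 24 − 0/44 = 24, so the distance is 2√6.

2√6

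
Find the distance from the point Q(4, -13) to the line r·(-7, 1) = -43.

The normal to the line is n = (-7, 1) with |n| = 5√2.
|n·Q − (-43)| = |-41 − (-43)| = 2, so the distance is 2/(5√2) = √2/5.

√2/5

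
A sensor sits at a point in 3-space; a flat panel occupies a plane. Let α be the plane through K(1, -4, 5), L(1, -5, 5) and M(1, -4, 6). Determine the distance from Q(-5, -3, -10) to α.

KL = (0, -1, 0) and KM = (0, 0, 1), so a normal is n = KL × KM = (-1, 0, 0).
Then n·(-5, -3, -10) - (-1) = 6.
|n| = √(1 + 0 + 0) = 1, so the distance is |6|/1 = 6.

6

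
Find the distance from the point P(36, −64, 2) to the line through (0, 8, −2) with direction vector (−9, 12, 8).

12√13

Direction vector d = (−9, 12, 8).
AP = (36, −72, 4), and AP × d = (−624, −324, −216).
|AP × d|² = 541008 and |d|² = 289, so the distance is √(541008/289) = √1872 = 12√13.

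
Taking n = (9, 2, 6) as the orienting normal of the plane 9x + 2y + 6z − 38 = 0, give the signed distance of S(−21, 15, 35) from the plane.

n·S − 38 = 13.
|n| = 11, so the signed distance is 13/11.

13/11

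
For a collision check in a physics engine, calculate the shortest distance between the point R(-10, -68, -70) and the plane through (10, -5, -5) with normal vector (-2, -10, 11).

3

The plane has equation n·(r − (10, -5, -5)) = 0, i.e. n·r = -25.
Then n·(-10, -68, -70) - (-25) = -45.
|n| = √(4 + 100 + 121) = 15, so the distance is |-45|/15 = 3.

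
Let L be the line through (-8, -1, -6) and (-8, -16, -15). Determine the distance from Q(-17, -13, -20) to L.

√115

A direction vector is d = (0, -15, -9).
AP = (-9, -12, -14), and AP × d = (-102, -81, 135).
|AP × d|² = 35190 and |d|² = 306, so the distance is √(35190/306) = √115.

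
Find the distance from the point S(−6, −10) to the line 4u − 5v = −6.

32/√41

The normal to the line is n = (4, −5) with |n| = √41.
|n·S − (-6)| = |26 − (-6)| = 32, so the distance is 32/√41 = 32√41/41.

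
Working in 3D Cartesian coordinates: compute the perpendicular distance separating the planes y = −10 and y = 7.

17

Both planes have normal n = (0, 1, 0), |n| = 1. Any point on the first plane is at distance |7 − (-10)|/|n| = 17/1 = 17 from the second.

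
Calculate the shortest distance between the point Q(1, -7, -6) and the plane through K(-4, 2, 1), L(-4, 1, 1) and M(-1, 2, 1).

7

KL = (0, -1, 0) and KM = (3, 0, 0), so a normal is n = KL × KM = (0, 0, 3).
d = |3·(-6) − 3| / √(0 + 0 + 9) = |-21| / 3 = 7.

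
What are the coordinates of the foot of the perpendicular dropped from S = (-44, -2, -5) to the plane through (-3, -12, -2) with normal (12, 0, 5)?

(-8, -2, 10)

The perpendicular from S has direction n = (12, 0, 5): r = (-44, -2, -5) + λ(12, 0, 5).
Substitute into the plane: n·(S + λn) = -46 gives -553 + 169λ = -46, so λ = 3.
Foot = (-44, -2, -5) + 3·(12, 0, 5) = (-8, -2, 10).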